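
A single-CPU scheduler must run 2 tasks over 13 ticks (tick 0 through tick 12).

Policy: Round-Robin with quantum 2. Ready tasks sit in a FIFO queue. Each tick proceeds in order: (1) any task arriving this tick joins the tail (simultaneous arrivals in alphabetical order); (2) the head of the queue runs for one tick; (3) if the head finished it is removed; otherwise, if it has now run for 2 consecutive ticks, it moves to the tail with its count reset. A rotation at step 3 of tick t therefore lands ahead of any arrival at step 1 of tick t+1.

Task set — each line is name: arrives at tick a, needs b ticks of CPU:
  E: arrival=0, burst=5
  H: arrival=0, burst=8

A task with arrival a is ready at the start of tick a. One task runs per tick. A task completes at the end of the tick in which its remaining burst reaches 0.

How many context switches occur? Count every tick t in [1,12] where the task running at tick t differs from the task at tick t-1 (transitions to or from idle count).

context switches = 5

t=0: queue=[E,H] q_used=0 → run E
t=1: queue=[E,H] q_used=1 → run E
t=2: queue=[H,E] q_used=0 → run H
t=3: queue=[H,E] q_used=1 → run H
t=4: queue=[E,H] q_used=0 → run E
t=5: queue=[E,H] q_used=1 → run E
t=6: queue=[H,E] q_used=0 → run H
t=7: queue=[H,E] q_used=1 → run H
t=8: queue=[E,H] q_used=0 → run E
t=9: queue=[H] q_used=0 → run H
t=10: queue=[H] q_used=1 → run H
t=11: queue=[H] q_used=0 → run H
t=12: queue=[H] q_used=1 → run H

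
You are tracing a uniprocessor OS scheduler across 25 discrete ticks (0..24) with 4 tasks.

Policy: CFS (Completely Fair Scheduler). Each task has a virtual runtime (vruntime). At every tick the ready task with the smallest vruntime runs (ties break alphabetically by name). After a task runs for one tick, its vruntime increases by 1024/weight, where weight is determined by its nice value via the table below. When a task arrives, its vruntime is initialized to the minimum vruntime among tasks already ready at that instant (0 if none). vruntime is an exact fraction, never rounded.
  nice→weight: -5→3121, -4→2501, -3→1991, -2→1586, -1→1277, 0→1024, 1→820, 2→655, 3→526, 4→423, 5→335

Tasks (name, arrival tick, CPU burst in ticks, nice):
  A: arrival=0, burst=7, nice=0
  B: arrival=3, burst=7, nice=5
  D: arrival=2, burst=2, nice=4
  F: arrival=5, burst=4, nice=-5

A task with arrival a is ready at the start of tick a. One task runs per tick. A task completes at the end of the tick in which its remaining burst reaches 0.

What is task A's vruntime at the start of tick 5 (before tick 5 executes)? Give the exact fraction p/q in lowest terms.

vruntime(A, start of tick 5) = 3/1

t=0: vr[A=0] → run A
t=1: vr[A=1] → run A
t=2: vr[A=2 D=2] → run A
t=3: vr[A=3 B=2 D=2] → run B
t=4: vr[A=3 B=1694/335 D=2] → run D
t=5: vr[A=3 B=1694/335 D=1870/423 F=3] → run A
t=6: vr[A=4 B=1694/335 D=1870/423 F=3] → run F
t=7: vr[A=4 B=1694/335 D=1870/423 F=10387/3121] → run F
t=8: vr[A=4 B=1694/335 D=1870/423 F=11411/3121] → run F
t=9: vr[A=4 B=1694/335 D=1870/423 F=12435/3121] → run F
t=10: vr[A=4 B=1694/335 D=1870/423] → run A
t=11: vr[A=5 B=1694/335 D=1870/423] → run D
t=12: vr[A=5 B=1694/335] → run A
t=13: vr[A=6 B=1694/335] → run B
t=14: vr[A=6 B=2718/335] → run A
t=15: vr[B=2718/335] → run B
t=16: vr[B=3742/335] → run B
t=17: vr[B=4766/335] → run B
t=18: vr[B=1158/67] → run B
t=19: vr[B=6814/335] → run B
t=20: (idle)
t=21: (idle)
t=22: (idle)
t=23: (idle)
t=24: (idle)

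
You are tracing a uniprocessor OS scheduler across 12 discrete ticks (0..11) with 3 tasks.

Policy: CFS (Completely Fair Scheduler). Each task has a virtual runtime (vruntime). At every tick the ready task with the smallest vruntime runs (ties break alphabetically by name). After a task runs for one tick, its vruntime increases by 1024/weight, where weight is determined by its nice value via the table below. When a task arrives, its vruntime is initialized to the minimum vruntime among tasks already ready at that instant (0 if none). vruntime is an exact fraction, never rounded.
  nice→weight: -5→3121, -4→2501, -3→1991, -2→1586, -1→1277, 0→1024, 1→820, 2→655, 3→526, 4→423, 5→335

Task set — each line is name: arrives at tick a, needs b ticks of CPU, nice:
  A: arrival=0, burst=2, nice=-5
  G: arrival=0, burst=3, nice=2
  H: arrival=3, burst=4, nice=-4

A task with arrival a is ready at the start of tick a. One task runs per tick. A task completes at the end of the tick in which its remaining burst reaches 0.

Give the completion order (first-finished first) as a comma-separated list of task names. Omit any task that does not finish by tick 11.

completion order = A, H, G

t=0: vr[A=0 G=0] → run A
t=1: vr[A=1024/3121 G=0] → run G
t=2: vr[A=1024/3121 G=1024/655] → run A
t=3: vr[G=1024/655 H=1024/655] → run G
t=4: vr[G=2048/655 H=1024/655] → run H
t=5: vr[G=2048/655 H=3231744/1638155] → run H
t=6: vr[G=2048/655 H=3902464/1638155] → run H
t=7: vr[G=2048/655 H=4573184/1638155] → run H
t=8: vr[G=2048/655] → run G
t=9: (idle)
t=10: (idle)
t=11: (idle)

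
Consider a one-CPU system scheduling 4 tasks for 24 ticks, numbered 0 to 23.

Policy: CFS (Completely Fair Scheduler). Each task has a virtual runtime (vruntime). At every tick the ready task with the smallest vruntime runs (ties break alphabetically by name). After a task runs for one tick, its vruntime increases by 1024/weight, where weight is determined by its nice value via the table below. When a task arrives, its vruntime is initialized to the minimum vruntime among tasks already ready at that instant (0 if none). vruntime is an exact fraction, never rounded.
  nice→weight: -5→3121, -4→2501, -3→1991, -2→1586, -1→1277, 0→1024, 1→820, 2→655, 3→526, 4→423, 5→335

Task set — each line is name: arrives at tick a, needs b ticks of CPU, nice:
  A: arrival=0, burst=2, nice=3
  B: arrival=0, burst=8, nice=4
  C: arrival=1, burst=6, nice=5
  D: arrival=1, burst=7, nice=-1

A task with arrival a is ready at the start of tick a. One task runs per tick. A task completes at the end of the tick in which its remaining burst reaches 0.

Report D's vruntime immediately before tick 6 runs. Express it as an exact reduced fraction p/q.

t=0: vr[A=0 B=0] → run A
t=1: vr[A=512/263 B=0 C=0 D=0] → run B
t=2: vr[A=512/263 B=1024/423 C=0 D=0] → run C
t=3: vr[A=512/263 B=1024/423 C=1024/335 D=0] → run D
t=4: vr[A=512/263 B=1024/423 C=1024/335 D=1024/1277] → run D
t=5: vr[A=512/263 B=1024/423 C=1024/335 D=2048/1277] → run D
t=6: vr[A=512/263 B=1024/423 C=1024/335 D=3072/1277] → run A
t=7: vr[B=1024/423 C=1024/335 D=3072/1277] → run D
t=8: vr[B=1024/423 C=1024/335 D=4096/1277] → run B
t=9: vr[B=2048/423 C=1024/335 D=4096/1277] → run C
t=10: vr[B=2048/423 C=2048/335 D=4096/1277] → run D
t=11: vr[B=2048/423 C=2048/335 D=5120/1277] → run D
t=12: vr[B=2048/423 C=2048/335 D=6144/1277] → run D
t=13: vr[B=2048/423 C=2048/335] → run B
t=14: vr[B=1024/141 C=2048/335] → run C
t=15: vr[B=1024/141 C=3072/335] → run B
t=16: vr[B=4096/423 C=3072/335] → run C
t=17: vr[B=4096/423 C=4096/335] → run B
t=18: vr[B=5120/423 C=4096/335] → run B
t=19: vr[B=2048/141 C=4096/335] → run C
t=20: vr[B=2048/141 C=1024/67] → run B
t=21: vr[B=7168/423 C=1024/67] → run C
t=22: vr[B=7168/423] → run B
t=23: (idle)

vruntime(D, start of tick 6) = 3072/1277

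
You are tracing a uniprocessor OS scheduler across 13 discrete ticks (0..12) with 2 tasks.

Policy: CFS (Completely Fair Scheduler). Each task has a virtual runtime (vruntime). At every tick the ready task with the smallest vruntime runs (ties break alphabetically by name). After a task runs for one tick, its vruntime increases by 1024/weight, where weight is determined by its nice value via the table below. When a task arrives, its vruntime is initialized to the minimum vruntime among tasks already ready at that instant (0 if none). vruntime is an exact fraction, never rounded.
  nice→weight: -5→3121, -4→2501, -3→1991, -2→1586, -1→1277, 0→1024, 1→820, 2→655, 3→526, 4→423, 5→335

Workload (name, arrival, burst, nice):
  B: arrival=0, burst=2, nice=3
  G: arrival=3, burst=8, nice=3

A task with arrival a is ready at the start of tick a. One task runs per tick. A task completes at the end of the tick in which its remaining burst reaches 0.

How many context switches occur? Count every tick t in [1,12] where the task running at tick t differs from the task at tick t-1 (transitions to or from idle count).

t=0: vr[B=0] → run B
t=1: vr[B=512/263] → run B
t=2: (idle)
t=3: vr[G=0] → run G
t=4: vr[G=512/263] → run G
t=5: vr[G=1024/263] → run G
t=6: vr[G=1536/263] → run G
t=7: vr[G=2048/263] → run G
t=8: vr[G=2560/263] → run G
t=9: vr[G=3072/263] → run G
t=10: vr[G=3584/263] → run G
t=11: (idle)
t=12: (idle)

context switches = 3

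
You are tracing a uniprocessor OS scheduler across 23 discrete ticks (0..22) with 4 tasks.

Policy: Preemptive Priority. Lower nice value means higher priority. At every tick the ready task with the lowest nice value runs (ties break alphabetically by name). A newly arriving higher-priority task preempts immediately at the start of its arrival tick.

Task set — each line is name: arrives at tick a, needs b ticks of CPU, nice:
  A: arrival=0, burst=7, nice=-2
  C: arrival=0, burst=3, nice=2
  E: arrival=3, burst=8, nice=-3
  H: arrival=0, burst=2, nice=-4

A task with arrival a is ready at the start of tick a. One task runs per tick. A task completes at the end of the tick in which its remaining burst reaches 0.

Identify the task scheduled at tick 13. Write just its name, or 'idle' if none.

running at tick 13 = A

t=0: ready={A,C,H} → run H
t=1: ready={A,C,H} → run H
t=2: ready={A,C} → run A
t=3: ready={A,C,E} → run E
t=4: ready={A,C,E} → run E
t=5: ready={A,C,E} → run E
t=6: ready={A,C,E} → run E
t=7: ready={A,C,E} → run E
t=8: ready={A,C,E} → run E
t=9: ready={A,C,E} → run E
t=10: ready={A,C,E} → run E
t=11: ready={A,C} → run A
t=12: ready={A,C} → run A
t=13: ready={A,C} → run A
t=14: ready={A,C} → run A
t=15: ready={A,C} → run A
t=16: ready={A,C} → run A
t=17: ready={C} → run C
t=18: ready={C} → run C
t=19: ready={C} → run C
t=20: (idle)
t=21: (idle)
t=22: (idle)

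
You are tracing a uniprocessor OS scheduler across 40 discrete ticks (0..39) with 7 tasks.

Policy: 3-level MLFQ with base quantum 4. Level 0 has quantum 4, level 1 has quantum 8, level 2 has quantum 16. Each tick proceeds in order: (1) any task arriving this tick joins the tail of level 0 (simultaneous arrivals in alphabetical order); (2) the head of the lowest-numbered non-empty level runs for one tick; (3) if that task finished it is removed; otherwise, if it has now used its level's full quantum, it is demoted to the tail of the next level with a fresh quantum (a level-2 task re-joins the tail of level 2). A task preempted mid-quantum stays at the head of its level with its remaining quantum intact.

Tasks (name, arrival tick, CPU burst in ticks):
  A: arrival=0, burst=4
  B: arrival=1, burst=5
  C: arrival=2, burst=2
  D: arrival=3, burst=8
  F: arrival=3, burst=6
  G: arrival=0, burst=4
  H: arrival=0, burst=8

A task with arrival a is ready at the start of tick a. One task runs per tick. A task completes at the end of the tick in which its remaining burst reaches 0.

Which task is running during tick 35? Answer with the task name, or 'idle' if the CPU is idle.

t=0: L0/L1/L2 = AGH/-/- → run A
t=1: L0/L1/L2 = AGHB/-/- → run A
t=2: L0/L1/L2 = AGHBC/-/- → run A
t=3: L0/L1/L2 = AGHBCDF/-/- → run A
t=4: L0/L1/L2 = GHBCDF/-/- → run G
t=5: L0/L1/L2 = GHBCDF/-/- → run G
t=6: L0/L1/L2 = GHBCDF/-/- → run G
t=7: L0/L1/L2 = GHBCDF/-/- → run G
t=8: L0/L1/L2 = HBCDF/-/- → run H
t=9: L0/L1/L2 = HBCDF/-/- → run H
t=10: L0/L1/L2 = HBCDF/-/- → run H
t=11: L0/L1/L2 = HBCDF/-/- → run H
t=12: L0/L1/L2 = BCDF/H/- → run B
t=13: L0/L1/L2 = BCDF/H/- → run B
t=14: L0/L1/L2 = BCDF/H/- → run B
t=15: L0/L1/L2 = BCDF/H/- → run B
t=16: L0/L1/L2 = CDF/HB/- → run C
t=17: L0/L1/L2 = CDF/HB/- → run C
t=18: L0/L1/L2 = DF/HB/- → run D
t=19: L0/L1/L2 = DF/HB/- → run D
t=20: L0/L1/L2 = DF/HB/- → run D
t=21: L0/L1/L2 = DF/HB/- → run D
t=22: L0/L1/L2 = F/HBD/- → run F
t=23: L0/L1/L2 = F/HBD/- → run F
t=24: L0/L1/L2 = F/HBD/- → run F
t=25: L0/L1/L2 = F/HBD/- → run F
t=26: L0/L1/L2 = -/HBDF/- → run H
t=27: L0/L1/L2 = -/HBDF/- → run H
t=28: L0/L1/L2 = -/HBDF/- → run H
t=29: L0/L1/L2 = -/HBDF/- → run H
t=30: L0/L1/L2 = -/BDF/- → run B
t=31: L0/L1/L2 = -/DF/- → run D
t=32: L0/L1/L2 = -/DF/- → run D
t=33: L0/L1/L2 = -/DF/- → run D
t=34: L0/L1/L2 = -/DF/- → run D
t=35: L0/L1/L2 = -/F/- → run F
t=36: L0/L1/L2 = -/F/- → run F
t=37: (idle)
t=38: (idle)
t=39: (idle)

running at tick 35 = F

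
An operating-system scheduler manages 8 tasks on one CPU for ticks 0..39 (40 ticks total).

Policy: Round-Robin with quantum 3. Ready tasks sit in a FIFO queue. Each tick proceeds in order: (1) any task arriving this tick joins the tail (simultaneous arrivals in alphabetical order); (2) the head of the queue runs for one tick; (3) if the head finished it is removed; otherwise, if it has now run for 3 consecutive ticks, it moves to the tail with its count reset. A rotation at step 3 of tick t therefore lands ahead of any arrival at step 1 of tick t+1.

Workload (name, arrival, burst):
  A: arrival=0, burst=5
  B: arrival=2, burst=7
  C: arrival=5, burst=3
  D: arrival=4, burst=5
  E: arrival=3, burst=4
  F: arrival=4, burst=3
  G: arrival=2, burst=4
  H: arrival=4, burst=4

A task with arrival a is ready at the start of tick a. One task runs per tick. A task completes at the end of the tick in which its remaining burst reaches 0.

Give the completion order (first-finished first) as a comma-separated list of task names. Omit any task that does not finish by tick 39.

t=0: queue=[A] q_used=0 → run A
t=1: queue=[A] q_used=1 → run A
t=2: queue=[A,B,G] q_used=2 → run A
t=3: queue=[B,G,A,E] q_used=0 → run B
t=4: queue=[B,G,A,E,D,F,H] q_used=1 → run B
t=5: queue=[B,G,A,E,D,F,H,C] q_used=2 → run B
t=6: queue=[G,A,E,D,F,H,C,B] q_used=0 → run G
t=7: queue=[G,A,E,D,F,H,C,B] q_used=1 → run G
t=8: queue=[G,A,E,D,F,H,C,B] q_used=2 → run G
t=9: queue=[A,E,D,F,H,C,B,G] q_used=0 → run A
t=10: queue=[A,E,D,F,H,C,B,G] q_used=1 → run A
t=11: queue=[E,D,F,H,C,B,G] q_used=0 → run E
t=12: queue=[E,D,F,H,C,B,G] q_used=1 → run E
t=13: queue=[E,D,F,H,C,B,G] q_used=2 → run E
t=14: queue=[D,F,H,C,B,G,E] q_used=0 → run D
t=15: queue=[D,F,H,C,B,G,E] q_used=1 → run D
t=16: queue=[D,F,H,C,B,G,E] q_used=2 → run D
t=17: queue=[F,H,C,B,G,E,D] q_used=0 → run F
t=18: queue=[F,H,C,B,G,E,D] q_used=1 → run F
t=19: queue=[F,H,C,B,G,E,D] q_used=2 → run F
t=20: queue=[H,C,B,G,E,D] q_used=0 → run H
t=21: queue=[H,C,B,G,E,D] q_used=1 → run H
t=22: queue=[H,C,B,G,E,D] q_used=2 → run H
t=23: queue=[C,B,G,E,D,H] q_used=0 → run C
t=24: queue=[C,B,G,E,D,H] q_used=1 → run C
t=25: queue=[C,B,G,E,D,H] q_used=2 → run C
t=26: queue=[B,G,E,D,H] q_used=0 → run B
t=27: queue=[B,G,E,D,H] q_used=1 → run B
t=28: queue=[B,G,E,D,H] q_used=2 → run B
t=29: queue=[G,E,D,H,B] q_used=0 → run G
t=30: queue=[E,D,H,B] q_used=0 → run E
t=31: queue=[D,H,B] q_used=0 → run D
t=32: queue=[D,H,B] q_used=1 → run D
t=33: queue=[H,B] q_used=0 → run H
t=34: queue=[B] q_used=0 → run B
t=35: (idle)
t=36: (idle)
t=37: (idle)
t=38: (idle)
t=39: (idle)

completion order = A, F, C, G, E, D, H, B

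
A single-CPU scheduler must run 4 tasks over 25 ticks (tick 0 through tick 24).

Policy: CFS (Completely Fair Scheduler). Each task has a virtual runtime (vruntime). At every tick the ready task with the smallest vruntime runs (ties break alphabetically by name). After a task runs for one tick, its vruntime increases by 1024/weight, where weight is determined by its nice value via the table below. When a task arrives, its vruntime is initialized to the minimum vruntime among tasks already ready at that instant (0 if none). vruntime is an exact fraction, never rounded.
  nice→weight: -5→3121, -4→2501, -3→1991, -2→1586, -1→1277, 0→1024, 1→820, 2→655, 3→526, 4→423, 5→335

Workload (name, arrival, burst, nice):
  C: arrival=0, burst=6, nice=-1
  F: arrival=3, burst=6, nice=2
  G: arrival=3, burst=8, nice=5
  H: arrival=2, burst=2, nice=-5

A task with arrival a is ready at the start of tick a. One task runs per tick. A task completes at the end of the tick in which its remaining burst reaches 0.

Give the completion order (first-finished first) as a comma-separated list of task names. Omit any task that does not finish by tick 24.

t=0: vr[C=0] → run C
t=1: vr[C=1024/1277] → run C
t=2: vr[C=2048/1277 H=2048/1277] → run C
t=3: vr[C=3072/1277 F=2048/1277 G=2048/1277 H=2048/1277] → run F
t=4: vr[C=3072/1277 F=2649088/836435 G=2048/1277 H=2048/1277] → run G
t=5: vr[C=3072/1277 F=2649088/836435 G=1993728/427795 H=2048/1277] → run H
t=6: vr[C=3072/1277 F=2649088/836435 G=1993728/427795 H=7699456/3985517] → run H
t=7: vr[C=3072/1277 F=2649088/836435 G=1993728/427795] → run C
t=8: vr[C=4096/1277 F=2649088/836435 G=1993728/427795] → run F
t=9: vr[C=4096/1277 F=3956736/836435 G=1993728/427795] → run C
t=10: vr[C=5120/1277 F=3956736/836435 G=1993728/427795] → run C
t=11: vr[F=3956736/836435 G=1993728/427795] → run G
t=12: vr[F=3956736/836435 G=3301376/427795] → run F
t=13: vr[F=5264384/836435 G=3301376/427795] → run F
t=14: vr[F=6572032/836435 G=3301376/427795] → run G
t=15: vr[F=6572032/836435 G=4609024/427795] → run F
t=16: vr[F=1575936/167287 G=4609024/427795] → run F
t=17: vr[G=4609024/427795] → run G
t=18: vr[G=5916672/427795] → run G
t=19: vr[G=1444864/85559] → run G
t=20: vr[G=8531968/427795] → run G
t=21: vr[G=9839616/427795] → run G
t=22: (idle)
t=23: (idle)
t=24: (idle)

completion order = H, C, F, G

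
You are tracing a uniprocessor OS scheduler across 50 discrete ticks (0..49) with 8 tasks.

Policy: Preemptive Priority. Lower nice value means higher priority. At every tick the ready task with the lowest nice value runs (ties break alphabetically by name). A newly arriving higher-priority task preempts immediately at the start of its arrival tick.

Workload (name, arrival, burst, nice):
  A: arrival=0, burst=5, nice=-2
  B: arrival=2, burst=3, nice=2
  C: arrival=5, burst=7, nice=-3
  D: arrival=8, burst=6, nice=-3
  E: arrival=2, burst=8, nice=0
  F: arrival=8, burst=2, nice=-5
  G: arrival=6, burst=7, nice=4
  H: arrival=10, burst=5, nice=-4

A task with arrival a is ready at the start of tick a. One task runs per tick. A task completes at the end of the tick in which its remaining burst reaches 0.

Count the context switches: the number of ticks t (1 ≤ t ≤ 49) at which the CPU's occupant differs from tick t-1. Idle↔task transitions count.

t=0: ready={A} → run A
t=1: ready={A} → run A
t=2: ready={A,B,E} → run A
t=3: ready={A,B,E} → run A
t=4: ready={A,B,E} → run A
t=5: ready={B,C,E} → run C
t=6: ready={B,C,E,G} → run C
t=7: ready={B,C,E,G} → run C
t=8: ready={B,C,D,E,F,G} → run F
t=9: ready={B,C,D,E,F,G} → run F
t=10: ready={B,C,D,E,G,H} → run H
t=11: ready={B,C,D,E,G,H} → run H
t=12: ready={B,C,D,E,G,H} → run H
t=13: ready={B,C,D,E,G,H} → run H
t=14: ready={B,C,D,E,G,H} → run H
t=15: ready={B,C,D,E,G} → run C
t=16: ready={B,C,D,E,G} → run C
t=17: ready={B,C,D,E,G} → run C
t=18: ready={B,C,D,E,G} → run C
t=19: ready={B,D,E,G} → run D
t=20: ready={B,D,E,G} → run D
t=21: ready={B,D,E,G} → run D
t=22: ready={B,D,E,G} → run D
t=23: ready={B,D,E,G} → run D
t=24: ready={B,D,E,G} → run D
t=25: ready={B,E,G} → run E
t=26: ready={B,E,G} → run E
t=27: ready={B,E,G} → run E
t=28: ready={B,E,G} → run E
t=29: ready={B,E,G} → run E
t=30: ready={B,E,G} → run E
t=31: ready={B,E,G} → run E
t=32: ready={B,E,G} → run E
t=33: ready={B,G} → run B
t=34: ready={B,G} → run B
t=35: ready={B,G} → run B
t=36: ready={G} → run G
t=37: ready={G} → run G
t=38: ready={G} → run G
t=39: ready={G} → run G
t=40: ready={G} → run G
t=41: ready={G} → run G
t=42: ready={G} → run G
t=43: (idle)
t=44: (idle)
t=45: (idle)
t=46: (idle)
t=47: (idle)
t=48: (idle)
t=49: (idle)

context switches = 9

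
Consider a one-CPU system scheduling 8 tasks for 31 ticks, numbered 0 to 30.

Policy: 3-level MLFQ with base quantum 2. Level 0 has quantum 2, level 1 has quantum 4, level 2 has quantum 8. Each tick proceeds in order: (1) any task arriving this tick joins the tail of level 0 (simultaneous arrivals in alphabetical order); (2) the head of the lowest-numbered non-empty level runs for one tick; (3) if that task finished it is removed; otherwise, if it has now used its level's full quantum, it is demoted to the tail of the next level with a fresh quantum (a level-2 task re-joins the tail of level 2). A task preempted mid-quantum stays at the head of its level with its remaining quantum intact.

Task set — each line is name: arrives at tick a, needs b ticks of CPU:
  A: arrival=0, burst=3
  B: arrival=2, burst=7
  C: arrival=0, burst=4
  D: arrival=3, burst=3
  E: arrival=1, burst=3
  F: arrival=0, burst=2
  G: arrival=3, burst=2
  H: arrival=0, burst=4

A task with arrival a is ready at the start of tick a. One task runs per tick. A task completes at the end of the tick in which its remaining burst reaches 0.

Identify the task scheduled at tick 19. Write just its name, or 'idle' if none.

t=0: L0/L1/L2 = ACFH/-/- → run A
t=1: L0/L1/L2 = ACFHE/-/- → run A
t=2: L0/L1/L2 = CFHEB/A/- → run C
t=3: L0/L1/L2 = CFHEBDG/A/- → run C
t=4: L0/L1/L2 = FHEBDG/AC/- → run F
t=5: L0/L1/L2 = FHEBDG/AC/- → run F
t=6: L0/L1/L2 = HEBDG/AC/- → run H
t=7: L0/L1/L2 = HEBDG/AC/- → run H
t=8: L0/L1/L2 = EBDG/ACH/- → run E
t=9: L0/L1/L2 = EBDG/ACH/- → run E
t=10: L0/L1/L2 = BDG/ACHE/- → run B
t=11: L0/L1/L2 = BDG/ACHE/- → run B
t=12: L0/L1/L2 = DG/ACHEB/- → run D
t=13: L0/L1/L2 = DG/ACHEB/- → run D
t=14: L0/L1/L2 = G/ACHEBD/- → run G
t=15: L0/L1/L2 = G/ACHEBD/- → run G
t=16: L0/L1/L2 = -/ACHEBD/- → run A
t=17: L0/L1/L2 = -/CHEBD/- → run C
t=18: L0/L1/L2 = -/CHEBD/- → run C
t=19: L0/L1/L2 = -/HEBD/- → run H
t=20: L0/L1/L2 = -/HEBD/- → run H
t=21: L0/L1/L2 = -/EBD/- → run E
t=22: L0/L1/L2 = -/BD/- → run B
t=23: L0/L1/L2 = -/BD/- → run B
t=24: L0/L1/L2 = -/BD/- → run B
t=25: L0/L1/L2 = -/BD/- → run B
t=26: L0/L1/L2 = -/D/B → run D
t=27: L0/L1/L2 = -/-/B → run B
t=28: (idle)
t=29: (idle)
t=30: (idle)

running at tick 19 = H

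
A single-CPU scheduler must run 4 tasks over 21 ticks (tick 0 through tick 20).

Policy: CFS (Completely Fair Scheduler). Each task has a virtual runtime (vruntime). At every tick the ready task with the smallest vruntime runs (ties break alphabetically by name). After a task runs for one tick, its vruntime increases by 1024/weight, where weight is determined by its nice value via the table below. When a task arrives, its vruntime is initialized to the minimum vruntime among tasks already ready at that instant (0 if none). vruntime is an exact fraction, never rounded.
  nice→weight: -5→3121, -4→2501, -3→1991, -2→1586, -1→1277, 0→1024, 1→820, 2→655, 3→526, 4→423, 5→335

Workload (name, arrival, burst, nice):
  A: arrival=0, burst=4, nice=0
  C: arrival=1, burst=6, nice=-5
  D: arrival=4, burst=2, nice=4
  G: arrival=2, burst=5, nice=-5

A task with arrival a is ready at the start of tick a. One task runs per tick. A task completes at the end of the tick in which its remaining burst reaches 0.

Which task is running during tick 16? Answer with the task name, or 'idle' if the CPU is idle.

running at tick 16 = D

t=0: vr[A=0] → run A
t=1: vr[A=1 C=1] → run A
t=2: vr[A=2 C=1 G=1] → run C
t=3: vr[A=2 C=4145/3121 G=1] → run G
t=4: vr[A=2 C=4145/3121 D=4145/3121 G=4145/3121] → run C
t=5: vr[A=2 C=5169/3121 D=4145/3121 G=4145/3121] → run D
t=6: vr[A=2 C=5169/3121 D=4949239/1320183 G=4145/3121] → run G
t=7: vr[A=2 C=5169/3121 D=4949239/1320183 G=5169/3121] → run C
t=8: vr[A=2 C=6193/3121 D=4949239/1320183 G=5169/3121] → run G
t=9: vr[A=2 C=6193/3121 D=4949239/1320183 G=6193/3121] → run C
t=10: vr[A=2 C=7217/3121 D=4949239/1320183 G=6193/3121] → run G
t=11: vr[A=2 C=7217/3121 D=4949239/1320183 G=7217/3121] → run A
t=12: vr[A=3 C=7217/3121 D=4949239/1320183 G=7217/3121] → run C
t=13: vr[A=3 C=8241/3121 D=4949239/1320183 G=7217/3121] → run G
t=14: vr[A=3 C=8241/3121 D=4949239/1320183] → run C
t=15: vr[A=3 D=4949239/1320183] → run A
t=16: vr[D=4949239/1320183] → run D
t=17: (idle)
t=18: (idle)
t=19: (idle)
t=20: (idle)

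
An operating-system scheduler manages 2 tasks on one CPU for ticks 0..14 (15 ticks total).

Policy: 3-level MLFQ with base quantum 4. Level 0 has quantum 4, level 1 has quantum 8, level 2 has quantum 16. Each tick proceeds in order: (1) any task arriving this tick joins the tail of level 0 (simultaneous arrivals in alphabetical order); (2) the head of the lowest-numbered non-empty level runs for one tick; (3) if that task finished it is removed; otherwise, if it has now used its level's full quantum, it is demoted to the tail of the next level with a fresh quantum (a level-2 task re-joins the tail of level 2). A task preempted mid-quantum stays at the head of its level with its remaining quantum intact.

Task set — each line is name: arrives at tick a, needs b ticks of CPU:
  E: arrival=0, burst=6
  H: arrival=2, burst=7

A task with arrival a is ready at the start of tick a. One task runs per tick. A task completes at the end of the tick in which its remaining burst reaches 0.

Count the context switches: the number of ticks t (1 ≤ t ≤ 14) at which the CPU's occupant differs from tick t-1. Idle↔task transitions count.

context switches = 4

t=0: L0/L1/L2 = E/-/- → run E
t=1: L0/L1/L2 = E/-/- → run E
t=2: L0/L1/L2 = EH/-/- → run E
t=3: L0/L1/L2 = EH/-/- → run E
t=4: L0/L1/L2 = H/E/- → run H
t=5: L0/L1/L2 = H/E/- → run H
t=6: L0/L1/L2 = H/E/- → run H
t=7: L0/L1/L2 = H/E/- → run H
t=8: L0/L1/L2 = -/EH/- → run E
t=9: L0/L1/L2 = -/EH/- → run E
t=10: L0/L1/L2 = -/H/- → run H
t=11: L0/L1/L2 = -/H/- → run H
t=12: L0/L1/L2 = -/H/- → run H
t=13: (idle)
t=14: (idle)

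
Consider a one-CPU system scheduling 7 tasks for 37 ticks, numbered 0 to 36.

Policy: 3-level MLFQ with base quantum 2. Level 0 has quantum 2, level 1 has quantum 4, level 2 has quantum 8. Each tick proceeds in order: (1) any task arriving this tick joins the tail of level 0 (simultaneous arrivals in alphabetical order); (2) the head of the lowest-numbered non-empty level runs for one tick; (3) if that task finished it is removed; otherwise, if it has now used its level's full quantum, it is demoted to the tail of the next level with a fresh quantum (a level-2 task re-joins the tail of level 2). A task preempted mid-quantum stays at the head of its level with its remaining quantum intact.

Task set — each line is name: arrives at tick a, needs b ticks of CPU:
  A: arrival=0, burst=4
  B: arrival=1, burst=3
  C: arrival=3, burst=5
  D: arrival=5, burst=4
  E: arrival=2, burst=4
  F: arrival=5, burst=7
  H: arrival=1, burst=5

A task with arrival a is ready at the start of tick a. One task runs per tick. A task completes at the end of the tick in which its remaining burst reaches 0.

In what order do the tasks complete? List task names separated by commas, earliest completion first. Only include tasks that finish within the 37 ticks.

completion order = A, B, H, E, C, D, F

t=0: L0/L1/L2 = A/-/- → run A
t=1: L0/L1/L2 = ABH/-/- → run A
t=2: L0/L1/L2 = BHE/A/- → run B
t=3: L0/L1/L2 = BHEC/A/- → run B
t=4: L0/L1/L2 = HEC/AB/- → run H
t=5: L0/L1/L2 = HECDF/AB/- → run H
t=6: L0/L1/L2 = ECDF/ABH/- → run E
t=7: L0/L1/L2 = ECDF/ABH/- → run E
t=8: L0/L1/L2 = CDF/ABHE/- → run C
t=9: L0/L1/L2 = CDF/ABHE/- → run C
t=10: L0/L1/L2 = DF/ABHEC/- → run D
t=11: L0/L1/L2 = DF/ABHEC/- → run D
t=12: L0/L1/L2 = F/ABHECD/- → run F
t=13: L0/L1/L2 = F/ABHECD/- → run F
t=14: L0/L1/L2 = -/ABHECDF/- → run A
t=15: L0/L1/L2 = -/ABHECDF/- → run A
t=16: L0/L1/L2 = -/BHECDF/- → run B
t=17: L0/L1/L2 = -/HECDF/- → run H
t=18: L0/L1/L2 = -/HECDF/- → run H
t=19: L0/L1/L2 = -/HECDF/- → run H
t=20: L0/L1/L2 = -/ECDF/- → run E
t=21: L0/L1/L2 = -/ECDF/- → run E
t=22: L0/L1/L2 = -/CDF/- → run C
t=23: L0/L1/L2 = -/CDF/- → run C
t=24: L0/L1/L2 = -/CDF/- → run C
t=25: L0/L1/L2 = -/DF/- → run D
t=26: L0/L1/L2 = -/DF/- → run D
t=27: L0/L1/L2 = -/F/- → run F
t=28: L0/L1/L2 = -/F/- → run F
t=29: L0/L1/L2 = -/F/- → run F
t=30: L0/L1/L2 = -/F/- → run F
t=31: L0/L1/L2 = -/-/F → run F
t=32: (idle)
t=33: (idle)
t=34: (idle)
t=35: (idle)
t=36: (idle)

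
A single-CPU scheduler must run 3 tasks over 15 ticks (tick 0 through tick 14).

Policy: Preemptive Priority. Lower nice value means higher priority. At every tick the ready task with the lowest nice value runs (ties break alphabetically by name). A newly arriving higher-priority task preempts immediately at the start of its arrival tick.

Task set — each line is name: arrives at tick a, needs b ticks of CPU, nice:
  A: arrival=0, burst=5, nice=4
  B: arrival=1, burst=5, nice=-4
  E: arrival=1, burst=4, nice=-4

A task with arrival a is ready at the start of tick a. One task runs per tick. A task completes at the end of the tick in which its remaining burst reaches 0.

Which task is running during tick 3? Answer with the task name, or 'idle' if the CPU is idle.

running at tick 3 = B

t=0: ready={A} → run A
t=1: ready={A,B,E} → run B
t=2: ready={A,B,E} → run B
t=3: ready={A,B,E} → run B
t=4: ready={A,B,E} → run B
t=5: ready={A,B,E} → run B
t=6: ready={A,E} → run E
t=7: ready={A,E} → run E
t=8: ready={A,E} → run E
t=9: ready={A,E} → run E
t=10: ready={A} → run A
t=11: ready={A} → run A
t=12: ready={A} → run A
t=13: ready={A} → run A
t=14: (idle)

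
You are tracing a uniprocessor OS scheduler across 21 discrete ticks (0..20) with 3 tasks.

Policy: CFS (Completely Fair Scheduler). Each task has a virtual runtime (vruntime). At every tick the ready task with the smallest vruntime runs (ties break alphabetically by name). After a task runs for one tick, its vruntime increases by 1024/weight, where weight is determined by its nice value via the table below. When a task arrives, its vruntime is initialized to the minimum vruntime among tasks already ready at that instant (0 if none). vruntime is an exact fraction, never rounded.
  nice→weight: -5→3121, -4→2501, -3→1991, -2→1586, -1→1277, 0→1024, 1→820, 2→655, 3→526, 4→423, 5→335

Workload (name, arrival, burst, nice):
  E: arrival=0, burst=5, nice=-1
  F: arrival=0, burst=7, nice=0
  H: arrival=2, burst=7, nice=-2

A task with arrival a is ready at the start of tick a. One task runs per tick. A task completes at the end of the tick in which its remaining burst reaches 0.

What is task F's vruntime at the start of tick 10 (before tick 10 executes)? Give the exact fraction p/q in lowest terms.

vruntime(F, start of tick 10) = 3/1

t=0: vr[E=0 F=0] → run E
t=1: vr[E=1024/1277 F=0] → run F
t=2: vr[E=1024/1277 F=1 H=1024/1277] → run E
t=3: vr[E=2048/1277 F=1 H=1024/1277] → run H
t=4: vr[E=2048/1277 F=1 H=1465856/1012661] → run F
t=5: vr[E=2048/1277 F=2 H=1465856/1012661] → run H
t=6: vr[E=2048/1277 F=2 H=2119680/1012661] → run E
t=7: vr[E=3072/1277 F=2 H=2119680/1012661] → run F
t=8: vr[E=3072/1277 F=3 H=2119680/1012661] → run H
t=9: vr[E=3072/1277 F=3 H=2773504/1012661] → run E
t=10: vr[E=4096/1277 F=3 H=2773504/1012661] → run H
t=11: vr[E=4096/1277 F=3 H=3427328/1012661] → run F
t=12: vr[E=4096/1277 F=4 H=3427328/1012661] → run E
t=13: vr[F=4 H=3427328/1012661] → run H
t=14: vr[F=4 H=4081152/1012661] → run F
t=15: vr[F=5 H=4081152/1012661] → run H
t=16: vr[F=5 H=4734976/1012661] → run H
t=17: vr[F=5] → run F
t=18: vr[F=6] → run F
t=19: (idle)
t=20: (idle)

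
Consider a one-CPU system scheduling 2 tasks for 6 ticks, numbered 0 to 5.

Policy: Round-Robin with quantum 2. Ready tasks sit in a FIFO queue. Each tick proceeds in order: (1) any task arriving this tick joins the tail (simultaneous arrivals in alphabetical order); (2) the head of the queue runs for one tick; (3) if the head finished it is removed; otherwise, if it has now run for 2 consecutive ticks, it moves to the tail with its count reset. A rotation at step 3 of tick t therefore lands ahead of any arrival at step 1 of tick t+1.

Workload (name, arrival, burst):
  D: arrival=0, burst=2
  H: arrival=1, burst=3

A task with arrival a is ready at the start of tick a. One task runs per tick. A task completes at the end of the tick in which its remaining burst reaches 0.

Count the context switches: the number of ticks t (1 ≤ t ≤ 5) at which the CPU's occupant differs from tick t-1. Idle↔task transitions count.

context switches = 2

t=0: queue=[D] q_used=0 → run D
t=1: queue=[D,H] q_used=1 → run D
t=2: queue=[H] q_used=0 → run H
t=3: queue=[H] q_used=1 → run H
t=4: queue=[H] q_used=0 → run H
t=5: (idle)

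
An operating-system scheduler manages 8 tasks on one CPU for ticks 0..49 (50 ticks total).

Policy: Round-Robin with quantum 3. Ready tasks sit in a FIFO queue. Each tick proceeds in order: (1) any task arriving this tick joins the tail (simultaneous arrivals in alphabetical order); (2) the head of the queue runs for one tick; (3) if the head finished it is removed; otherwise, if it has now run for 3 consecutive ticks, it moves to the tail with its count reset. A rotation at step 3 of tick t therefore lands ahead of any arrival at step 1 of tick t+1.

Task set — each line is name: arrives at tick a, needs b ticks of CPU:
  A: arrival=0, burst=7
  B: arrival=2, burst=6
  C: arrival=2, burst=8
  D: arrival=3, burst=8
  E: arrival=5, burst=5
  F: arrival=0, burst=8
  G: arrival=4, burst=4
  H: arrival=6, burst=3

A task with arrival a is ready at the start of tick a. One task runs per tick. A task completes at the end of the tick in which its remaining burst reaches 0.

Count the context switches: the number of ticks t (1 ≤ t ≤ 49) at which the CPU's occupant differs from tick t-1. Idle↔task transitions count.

t=0: queue=[A,F] q_used=0 → run A
t=1: queue=[A,F] q_used=1 → run A
t=2: queue=[A,F,B,C] q_used=2 → run A
t=3: queue=[F,B,C,A,D] q_used=0 → run F
t=4: queue=[F,B,C,A,D,G] q_used=1 → run F
t=5: queue=[F,B,C,A,D,G,E] q_used=2 → run F
t=6: queue=[B,C,A,D,G,E,F,H] q_used=0 → run B
t=7: queue=[B,C,A,D,G,E,F,H] q_used=1 → run B
t=8: queue=[B,C,A,D,G,E,F,H] q_used=2 → run B
t=9: queue=[C,A,D,G,E,F,H,B] q_used=0 → run C
t=10: queue=[C,A,D,G,E,F,H,B] q_used=1 → run C
t=11: queue=[C,A,D,G,E,F,H,B] q_used=2 → run C
t=12: queue=[A,D,G,E,F,H,B,C] q_used=0 → run A
t=13: queue=[A,D,G,E,F,H,B,C] q_used=1 → run A
t=14: queue=[A,D,G,E,F,H,B,C] q_used=2 → run A
t=15: queue=[D,G,E,F,H,B,C,A] q_used=0 → run D
t=16: queue=[D,G,E,F,H,B,C,A] q_used=1 → run D
t=17: queue=[D,G,E,F,H,B,C,A] q_used=2 → run D
t=18: queue=[G,E,F,H,B,C,A,D] q_used=0 → run G
t=19: queue=[G,E,F,H,B,C,A,D] q_used=1 → run G
t=20: queue=[G,E,F,H,B,C,A,D] q_used=2 → run G
t=21: queue=[E,F,H,B,C,A,D,G] q_used=0 → run E
t=22: queue=[E,F,H,B,C,A,D,G] q_used=1 → run E
t=23: queue=[E,F,H,B,C,A,D,G] q_used=2 → run E
t=24: queue=[F,H,B,C,A,D,G,E] q_used=0 → run F
t=25: queue=[F,H,B,C,A,D,G,E] q_used=1 → run F
t=26: queue=[F,H,B,C,A,D,G,E] q_used=2 → run F
t=27: queue=[H,B,C,A,D,G,E,F] q_used=0 → run H
t=28: queue=[H,B,C,A,D,G,E,F] q_used=1 → run H
t=29: queue=[H,B,C,A,D,G,E,F] q_used=2 → run H
t=30: queue=[B,C,A,D,G,E,F] q_used=0 → run B
t=31: queue=[B,C,A,D,G,E,F] q_used=1 → run B
t=32: queue=[B,C,A,D,G,E,F] q_used=2 → run B
t=33: queue=[C,A,D,G,E,F] q_used=0 → run C
t=34: queue=[C,A,D,G,E,F] q_used=1 → run C
t=35: queue=[C,A,D,G,E,F] q_used=2 → run C
t=36: queue=[A,D,G,E,F,C] q_used=0 → run A
t=37: queue=[D,G,E,F,C] q_used=0 → run D
t=38: queue=[D,G,E,F,C] q_used=1 → run D
t=39: queue=[D,G,E,F,C] q_used=2 → run D
t=40: queue=[G,E,F,C,D] q_used=0 → run G
t=41: queue=[E,F,C,D] q_used=0 → run E
t=42: queue=[E,F,C,D] q_used=1 → run E
t=43: queue=[F,C,D] q_used=0 → run F
t=44: queue=[F,C,D] q_used=1 → run F
t=45: queue=[C,D] q_used=0 → run C
t=46: queue=[C,D] q_used=1 → run C
t=47: queue=[D] q_used=0 → run D
t=48: queue=[D] q_used=1 → run D
t=49: (idle)

context switches = 19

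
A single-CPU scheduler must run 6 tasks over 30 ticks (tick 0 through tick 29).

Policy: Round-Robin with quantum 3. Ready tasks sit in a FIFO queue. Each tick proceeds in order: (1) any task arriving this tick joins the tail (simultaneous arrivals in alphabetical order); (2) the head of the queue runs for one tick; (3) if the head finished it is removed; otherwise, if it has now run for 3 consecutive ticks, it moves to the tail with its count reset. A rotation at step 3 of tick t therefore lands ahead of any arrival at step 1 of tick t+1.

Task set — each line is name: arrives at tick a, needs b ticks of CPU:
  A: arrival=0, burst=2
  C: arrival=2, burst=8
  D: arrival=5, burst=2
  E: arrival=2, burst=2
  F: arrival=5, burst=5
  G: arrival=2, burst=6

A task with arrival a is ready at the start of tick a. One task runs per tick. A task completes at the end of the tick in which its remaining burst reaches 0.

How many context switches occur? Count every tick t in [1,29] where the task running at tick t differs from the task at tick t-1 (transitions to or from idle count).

context switches = 10

t=0: queue=[A] q_used=0 → run A
t=1: queue=[A] q_used=1 → run A
t=2: queue=[C,E,G] q_used=0 → run C
t=3: queue=[C,E,G] q_used=1 → run C
t=4: queue=[C,E,G] q_used=2 → run C
t=5: queue=[E,G,C,D,F] q_used=0 → run E
t=6: queue=[E,G,C,D,F] q_used=1 → run E
t=7: queue=[G,C,D,F] q_used=0 → run G
t=8: queue=[G,C,D,F] q_used=1 → run G
t=9: queue=[G,C,D,F] q_used=2 → run G
t=10: queue=[C,D,F,G] q_used=0 → run C
t=11: queue=[C,D,F,G] q_used=1 → run C
t=12: queue=[C,D,F,G] q_used=2 → run C
t=13: queue=[D,F,G,C] q_used=0 → run D
t=14: queue=[D,F,G,C] q_used=1 → run D
t=15: queue=[F,G,C] q_used=0 → run F
t=16: queue=[F,G,C] q_used=1 → run F
t=17: queue=[F,G,C] q_used=2 → run F
t=18: queue=[G,C,F] q_used=0 → run G
t=19: queue=[G,C,F] q_used=1 → run G
t=20: queue=[G,C,F] q_used=2 → run G
t=21: queue=[C,F] q_used=0 → run C
t=22: queue=[C,F] q_used=1 → run C
t=23: queue=[F] q_used=0 → run F
t=24: queue=[F] q_used=1 → run F
t=25: (idle)
t=26: (idle)
t=27: (idle)
t=28: (idle)
t=29: (idle)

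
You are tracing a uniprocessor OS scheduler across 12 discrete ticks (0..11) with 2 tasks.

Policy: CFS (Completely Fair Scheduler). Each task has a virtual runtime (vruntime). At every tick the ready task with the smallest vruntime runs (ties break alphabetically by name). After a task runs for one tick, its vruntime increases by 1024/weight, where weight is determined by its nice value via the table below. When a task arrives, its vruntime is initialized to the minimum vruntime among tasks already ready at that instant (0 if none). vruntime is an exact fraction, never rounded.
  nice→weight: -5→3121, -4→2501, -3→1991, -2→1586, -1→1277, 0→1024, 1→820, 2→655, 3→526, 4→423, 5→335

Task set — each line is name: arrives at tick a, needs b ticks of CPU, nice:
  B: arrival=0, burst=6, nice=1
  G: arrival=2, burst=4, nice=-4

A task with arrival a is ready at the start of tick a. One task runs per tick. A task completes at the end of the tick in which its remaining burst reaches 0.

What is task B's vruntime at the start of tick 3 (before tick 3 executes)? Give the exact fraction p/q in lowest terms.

vruntime(B, start of tick 3) = 768/205

t=0: vr[B=0] → run B
t=1: vr[B=256/205] → run B
t=2: vr[B=512/205 G=512/205] → run B
t=3: vr[B=768/205 G=512/205] → run G
t=4: vr[B=768/205 G=36352/12505] → run G
t=5: vr[B=768/205 G=41472/12505] → run G
t=6: vr[B=768/205 G=46592/12505] → run G
t=7: vr[B=768/205] → run B
t=8: vr[B=1024/205] → run B
t=9: vr[B=256/41] → run B
t=10: (idle)
t=11: (idle)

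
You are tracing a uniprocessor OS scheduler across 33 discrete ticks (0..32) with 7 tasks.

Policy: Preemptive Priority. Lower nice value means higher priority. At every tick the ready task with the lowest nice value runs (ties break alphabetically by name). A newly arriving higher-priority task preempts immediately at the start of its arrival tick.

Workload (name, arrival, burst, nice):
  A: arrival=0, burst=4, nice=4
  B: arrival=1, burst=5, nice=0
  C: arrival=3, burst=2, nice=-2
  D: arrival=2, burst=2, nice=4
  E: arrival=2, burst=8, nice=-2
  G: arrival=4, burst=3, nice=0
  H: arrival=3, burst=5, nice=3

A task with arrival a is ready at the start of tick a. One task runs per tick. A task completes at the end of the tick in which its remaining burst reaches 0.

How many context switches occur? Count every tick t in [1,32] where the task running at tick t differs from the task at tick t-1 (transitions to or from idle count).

t=0: ready={A} → run A
t=1: ready={A,B} → run B
t=2: ready={A,B,D,E} → run E
t=3: ready={A,B,C,D,E,H} → run C
t=4: ready={A,B,C,D,E,G,H} → run C
t=5: ready={A,B,D,E,G,H} → run E
t=6: ready={A,B,D,E,G,H} → run E
t=7: ready={A,B,D,E,G,H} → run E
t=8: ready={A,B,D,E,G,H} → run E
t=9: ready={A,B,D,E,G,H} → run E
t=10: ready={A,B,D,E,G,H} → run E
t=11: ready={A,B,D,E,G,H} → run E
t=12: ready={A,B,D,G,H} → run B
t=13: ready={A,B,D,G,H} → run B
t=14: ready={A,B,D,G,H} → run B
t=15: ready={A,B,D,G,H} → run B
t=16: ready={A,D,G,H} → run G
t=17: ready={A,D,G,H} → run G
t=18: ready={A,D,G,H} → run G
t=19: ready={A,D,H} → run H
t=20: ready={A,D,H} → run H
t=21: ready={A,D,H} → run H
t=22: ready={A,D,H} → run H
t=23: ready={A,D,H} → run H
t=24: ready={A,D} → run A
t=25: ready={A,D} → run A
t=26: ready={A,D} → run A
t=27: ready={D} → run D
t=28: ready={D} → run D
t=29: (idle)
t=30: (idle)
t=31: (idle)
t=32: (idle)

context switches = 10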